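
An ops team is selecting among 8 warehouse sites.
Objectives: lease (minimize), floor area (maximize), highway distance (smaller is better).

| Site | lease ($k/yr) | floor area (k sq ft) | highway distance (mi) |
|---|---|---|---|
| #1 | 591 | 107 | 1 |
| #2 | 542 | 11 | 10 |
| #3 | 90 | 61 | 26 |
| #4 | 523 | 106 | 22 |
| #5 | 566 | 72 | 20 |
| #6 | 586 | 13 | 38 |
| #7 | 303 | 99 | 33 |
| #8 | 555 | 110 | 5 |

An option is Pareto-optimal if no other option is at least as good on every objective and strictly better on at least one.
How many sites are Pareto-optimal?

#1: not dominated (best highway distance).
#2: not dominated.
#3: not dominated (best lease).
#4: not dominated.
#5: dominated by #8 (lease 555≤566, floor area 110≥72, highway distance 5≤20).
#6: dominated by #3 (lease 90≤586, floor area 61≥13, highway distance 26≤38).
#7: not dominated.
#8: not dominated (best floor area).
Pareto-optimal: #1, #2, #3, #4, #7, #8 → 6.

6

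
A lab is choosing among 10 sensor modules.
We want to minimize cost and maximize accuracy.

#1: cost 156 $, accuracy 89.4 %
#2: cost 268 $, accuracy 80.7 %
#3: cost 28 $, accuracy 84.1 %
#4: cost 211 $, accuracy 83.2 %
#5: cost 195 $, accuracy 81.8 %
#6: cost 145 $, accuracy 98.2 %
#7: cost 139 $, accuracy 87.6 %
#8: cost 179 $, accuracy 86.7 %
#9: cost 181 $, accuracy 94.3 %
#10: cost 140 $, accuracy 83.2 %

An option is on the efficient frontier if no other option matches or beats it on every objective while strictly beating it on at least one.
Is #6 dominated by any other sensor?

No

#1: worse on cost (156 vs 145).
#2: worse on cost (268 vs 145).
#3: worse on accuracy (84.1 vs 98.2).
#4: worse on cost (211 vs 145).
#5: worse on cost (195 vs 145).
#7: worse on accuracy (87.6 vs 98.2).
#8: worse on cost (179 vs 145).
#9: worse on cost (181 vs 145).
#10: worse on accuracy (83.2 vs 98.2).
No option is at least as good as #6 on every objective and strictly better on one.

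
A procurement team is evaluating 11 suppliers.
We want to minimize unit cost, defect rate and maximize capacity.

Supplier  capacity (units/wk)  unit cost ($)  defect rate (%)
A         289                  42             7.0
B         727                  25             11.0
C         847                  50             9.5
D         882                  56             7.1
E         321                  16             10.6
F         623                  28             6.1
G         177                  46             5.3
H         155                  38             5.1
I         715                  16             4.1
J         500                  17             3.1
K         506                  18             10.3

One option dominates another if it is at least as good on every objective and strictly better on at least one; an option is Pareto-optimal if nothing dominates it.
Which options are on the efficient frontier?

B, C, D, I, J

A: dominated by F (capacity 623≥289, unit cost 28≤42, defect rate 6.1≤7.0).
B: not dominated.
C: not dominated.
D: not dominated (best capacity).
E: dominated by I (capacity 715≥321, unit cost 16≤16, defect rate 4.1≤10.6).
F: dominated by I (capacity 715≥623, unit cost 16≤28, defect rate 4.1≤6.1).
G: dominated by I (capacity 715≥177, unit cost 16≤46, defect rate 4.1≤5.3).
H: dominated by I (capacity 715≥155, unit cost 16≤38, defect rate 4.1≤5.1).
I: not dominated.
J: not dominated (best defect rate).
K: dominated by I (capacity 715≥506, unit cost 16≤18, defect rate 4.1≤10.3).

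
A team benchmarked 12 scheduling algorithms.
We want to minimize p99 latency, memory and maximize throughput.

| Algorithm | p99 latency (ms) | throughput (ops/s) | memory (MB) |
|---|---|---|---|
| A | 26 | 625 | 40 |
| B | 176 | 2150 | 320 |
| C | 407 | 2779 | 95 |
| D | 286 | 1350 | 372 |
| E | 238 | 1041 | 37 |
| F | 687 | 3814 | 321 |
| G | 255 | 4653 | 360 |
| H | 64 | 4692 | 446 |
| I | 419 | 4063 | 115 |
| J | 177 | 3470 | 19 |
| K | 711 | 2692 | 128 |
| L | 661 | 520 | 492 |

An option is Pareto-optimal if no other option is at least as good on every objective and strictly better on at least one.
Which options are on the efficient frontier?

A, B, G, H, I, J

A: not dominated (best p99 latency).
B: not dominated.
C: dominated by J (p99 latency 177≤407, throughput 3470≥2779, memory 19≤95).
D: dominated by B (p99 latency 176≤286, throughput 2150≥1350, memory 320≤372).
E: dominated by J (p99 latency 177≤238, throughput 3470≥1041, memory 19≤37).
F: dominated by I (p99 latency 419≤687, throughput 4063≥3814, memory 115≤321).
G: not dominated.
H: not dominated (best throughput).
I: not dominated.
J: not dominated (best memory).
K: dominated by C (p99 latency 407≤711, throughput 2779≥2692, memory 95≤128).
L: dominated by A (p99 latency 26≤661, throughput 625≥520, memory 40≤492).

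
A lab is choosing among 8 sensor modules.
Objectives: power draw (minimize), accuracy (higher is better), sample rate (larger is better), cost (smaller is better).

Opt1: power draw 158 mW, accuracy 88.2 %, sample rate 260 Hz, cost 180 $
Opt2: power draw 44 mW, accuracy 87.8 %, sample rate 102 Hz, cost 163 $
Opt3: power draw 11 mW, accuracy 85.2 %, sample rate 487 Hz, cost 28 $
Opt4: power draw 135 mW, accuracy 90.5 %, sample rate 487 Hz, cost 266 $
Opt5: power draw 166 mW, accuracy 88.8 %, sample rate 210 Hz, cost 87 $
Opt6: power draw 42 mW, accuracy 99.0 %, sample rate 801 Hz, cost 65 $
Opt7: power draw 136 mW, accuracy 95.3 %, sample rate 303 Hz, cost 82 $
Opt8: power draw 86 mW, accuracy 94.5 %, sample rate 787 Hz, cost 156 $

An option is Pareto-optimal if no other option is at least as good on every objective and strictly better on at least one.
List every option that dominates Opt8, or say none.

Opt6: power draw 42≤86, accuracy 99.0≥94.5, sample rate 801≥787, cost 65≤156 — dominates Opt8.
Others (Opt1, Opt2, Opt3, Opt4, Opt5, Opt7) are each worse than Opt8 on at least one objective.

Opt6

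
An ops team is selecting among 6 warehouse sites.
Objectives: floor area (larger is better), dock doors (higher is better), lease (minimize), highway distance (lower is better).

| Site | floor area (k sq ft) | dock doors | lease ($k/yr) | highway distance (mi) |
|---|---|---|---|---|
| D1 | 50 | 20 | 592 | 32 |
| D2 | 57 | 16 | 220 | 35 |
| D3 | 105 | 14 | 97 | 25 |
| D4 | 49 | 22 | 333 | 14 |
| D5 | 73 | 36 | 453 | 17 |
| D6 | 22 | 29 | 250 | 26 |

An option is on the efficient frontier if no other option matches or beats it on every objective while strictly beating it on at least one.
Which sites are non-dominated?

D2, D3, D4, D5, D6

D1: dominated by D5 (floor area 73≥50, dock doors 36≥20, lease 453≤592, highway distance 17≤32).
D2: not dominated.
D3: not dominated (best floor area).
D4: not dominated (best highway distance).
D5: not dominated (best dock doors).
D6: not dominated.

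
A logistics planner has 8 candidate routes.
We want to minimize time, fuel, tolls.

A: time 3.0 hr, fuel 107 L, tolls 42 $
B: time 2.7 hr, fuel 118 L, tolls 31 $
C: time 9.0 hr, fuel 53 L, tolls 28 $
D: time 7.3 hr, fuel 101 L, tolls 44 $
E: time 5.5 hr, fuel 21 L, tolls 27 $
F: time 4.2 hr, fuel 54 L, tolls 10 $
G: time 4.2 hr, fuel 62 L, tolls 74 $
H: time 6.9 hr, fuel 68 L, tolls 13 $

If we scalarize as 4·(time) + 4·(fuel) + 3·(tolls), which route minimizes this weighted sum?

E

A: 4·3.0 + 4·107 + 3·42 = 566.0
B: 4·2.7 + 4·118 + 3·31 = 575.8
C: 4·9.0 + 4·53 + 3·28 = 332.0
D: 4·7.3 + 4·101 + 3·44 = 565.2
E: 4·5.5 + 4·21 + 3·27 = 187.0
F: 4·4.2 + 4·54 + 3·10 = 262.8
G: 4·4.2 + 4·62 + 3·74 = 486.8
H: 4·6.9 + 4·68 + 3·13 = 338.6
Lowest: E at 187.0.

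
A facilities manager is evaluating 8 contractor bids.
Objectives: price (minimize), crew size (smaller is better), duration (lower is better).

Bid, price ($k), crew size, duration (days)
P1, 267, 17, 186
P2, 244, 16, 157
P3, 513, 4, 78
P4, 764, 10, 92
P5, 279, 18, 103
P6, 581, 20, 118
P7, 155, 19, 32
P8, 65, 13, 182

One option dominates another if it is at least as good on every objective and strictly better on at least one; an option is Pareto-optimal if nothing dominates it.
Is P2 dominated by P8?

P8 vs P2: P8 is worse on duration (182 vs 157), so it does not dominate P2.

No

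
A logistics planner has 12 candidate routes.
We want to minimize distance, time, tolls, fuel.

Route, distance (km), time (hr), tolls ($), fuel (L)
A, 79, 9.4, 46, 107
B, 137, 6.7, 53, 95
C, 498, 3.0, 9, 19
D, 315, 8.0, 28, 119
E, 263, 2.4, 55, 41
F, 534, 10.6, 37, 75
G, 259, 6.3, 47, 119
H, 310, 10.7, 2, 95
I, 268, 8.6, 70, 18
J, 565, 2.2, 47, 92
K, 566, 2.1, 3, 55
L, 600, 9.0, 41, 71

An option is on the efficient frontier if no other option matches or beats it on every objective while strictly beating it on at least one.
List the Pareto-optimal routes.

A, B, C, D, E, G, H, I, J, K

A: not dominated (best distance).
B: not dominated.
C: not dominated.
D: not dominated.
E: not dominated.
F: dominated by C (distance 498≤534, time 3.0≤10.6, tolls 9≤37, fuel 19≤75).
G: not dominated.
H: not dominated (best tolls).
I: not dominated (best fuel).
J: not dominated.
K: not dominated (best time).
L: dominated by C (distance 498≤600, time 3.0≤9.0, tolls 9≤41, fuel 19≤71).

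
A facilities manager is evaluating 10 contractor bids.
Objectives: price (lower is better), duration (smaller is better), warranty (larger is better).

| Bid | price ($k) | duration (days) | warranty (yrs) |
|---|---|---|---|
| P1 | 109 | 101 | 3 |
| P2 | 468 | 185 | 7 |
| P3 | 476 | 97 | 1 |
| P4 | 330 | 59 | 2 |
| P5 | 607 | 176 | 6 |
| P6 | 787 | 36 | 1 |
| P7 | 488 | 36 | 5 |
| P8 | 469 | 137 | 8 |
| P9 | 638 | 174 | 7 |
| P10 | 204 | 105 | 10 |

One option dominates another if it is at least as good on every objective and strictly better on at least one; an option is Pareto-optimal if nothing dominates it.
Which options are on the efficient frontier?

P1, P4, P7, P10

P1: not dominated (best price).
P2: dominated by P10 (price 204≤468, duration 105≤185, warranty 10≥7).
P3: dominated by P4 (price 330≤476, duration 59≤97, warranty 2≥1).
P4: not dominated.
P5: dominated by P8 (price 469≤607, duration 137≤176, warranty 8≥6).
P6: dominated by P7 (price 488≤787, duration 36≤36, warranty 5≥1).
P7: not dominated.
P8: dominated by P10 (price 204≤469, duration 105≤137, warranty 10≥8).
P9: dominated by P8 (price 469≤638, duration 137≤174, warranty 8≥7).
P10: not dominated (best warranty).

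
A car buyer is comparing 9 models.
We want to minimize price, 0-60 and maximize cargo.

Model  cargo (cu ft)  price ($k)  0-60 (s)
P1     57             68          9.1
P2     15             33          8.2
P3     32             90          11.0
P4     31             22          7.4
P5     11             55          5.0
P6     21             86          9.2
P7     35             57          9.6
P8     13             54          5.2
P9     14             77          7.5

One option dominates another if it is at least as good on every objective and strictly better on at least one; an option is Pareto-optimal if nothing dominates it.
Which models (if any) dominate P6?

P1, P4

P1: cargo 57≥21, price 68≤86, 0-60 9.1≤9.2 — dominates P6.
P4: cargo 31≥21, price 22≤86, 0-60 7.4≤9.2 — dominates P6.
Others (P2, P3, P5, P7, P8, P9) are each worse than P6 on at least one objective.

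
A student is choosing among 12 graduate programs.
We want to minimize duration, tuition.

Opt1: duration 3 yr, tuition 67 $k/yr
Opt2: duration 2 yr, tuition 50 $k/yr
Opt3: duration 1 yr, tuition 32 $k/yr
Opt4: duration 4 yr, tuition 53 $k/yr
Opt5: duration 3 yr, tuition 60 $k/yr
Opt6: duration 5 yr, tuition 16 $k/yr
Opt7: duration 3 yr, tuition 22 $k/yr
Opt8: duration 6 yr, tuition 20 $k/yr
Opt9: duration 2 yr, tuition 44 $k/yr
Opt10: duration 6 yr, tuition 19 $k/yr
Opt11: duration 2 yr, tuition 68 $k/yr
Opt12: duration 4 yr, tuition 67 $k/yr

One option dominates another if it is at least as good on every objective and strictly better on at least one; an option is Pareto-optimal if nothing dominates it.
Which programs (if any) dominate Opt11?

Opt2: duration 2≤2, tuition 50≤68 — dominates Opt11.
Opt3: duration 1≤2, tuition 32≤68 — dominates Opt11.
Opt9: duration 2≤2, tuition 44≤68 — dominates Opt11.
Others (Opt1, Opt4, Opt5, Opt6, Opt7, Opt8, Opt10, Opt12) are each worse than Opt11 on at least one objective.

Opt2, Opt3, Opt9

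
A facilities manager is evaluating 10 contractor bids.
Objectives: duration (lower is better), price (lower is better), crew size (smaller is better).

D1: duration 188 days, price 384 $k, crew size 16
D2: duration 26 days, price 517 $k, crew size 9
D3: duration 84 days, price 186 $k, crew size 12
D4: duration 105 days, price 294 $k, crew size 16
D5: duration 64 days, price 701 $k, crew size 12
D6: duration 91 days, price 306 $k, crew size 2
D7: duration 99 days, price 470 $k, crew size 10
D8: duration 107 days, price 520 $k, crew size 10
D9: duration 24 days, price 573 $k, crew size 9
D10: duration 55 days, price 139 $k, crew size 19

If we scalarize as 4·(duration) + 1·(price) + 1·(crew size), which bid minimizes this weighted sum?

D1: 4·188 + 1·384 + 1·16 = 1152
D2: 4·26 + 1·517 + 1·9 = 630
D3: 4·84 + 1·186 + 1·12 = 534
D4: 4·105 + 1·294 + 1·16 = 730
D5: 4·64 + 1·701 + 1·12 = 969
D6: 4·91 + 1·306 + 1·2 = 672
D7: 4·99 + 1·470 + 1·10 = 876
D8: 4·107 + 1·520 + 1·10 = 958
D9: 4·24 + 1·573 + 1·9 = 678
D10: 4·55 + 1·139 + 1·19 = 378
Lowest: D10 at 378.

D10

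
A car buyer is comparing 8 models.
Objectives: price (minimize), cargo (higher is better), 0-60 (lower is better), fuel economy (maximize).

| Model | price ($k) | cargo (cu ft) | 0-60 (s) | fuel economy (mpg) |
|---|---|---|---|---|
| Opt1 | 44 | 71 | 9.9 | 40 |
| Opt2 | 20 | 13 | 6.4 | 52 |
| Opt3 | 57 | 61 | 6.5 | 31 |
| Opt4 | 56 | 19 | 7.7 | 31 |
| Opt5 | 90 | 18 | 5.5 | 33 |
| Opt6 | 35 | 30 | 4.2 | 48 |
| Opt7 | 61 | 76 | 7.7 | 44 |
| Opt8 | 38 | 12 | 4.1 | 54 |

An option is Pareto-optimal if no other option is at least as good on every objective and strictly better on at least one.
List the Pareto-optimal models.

Opt1: not dominated.
Opt2: not dominated (best price).
Opt3: not dominated.
Opt4: dominated by Opt6 (price 35≤56, cargo 30≥19, 0-60 4.2≤7.7, fuel economy 48≥31).
Opt5: dominated by Opt6 (price 35≤90, cargo 30≥18, 0-60 4.2≤5.5, fuel economy 48≥33).
Opt6: not dominated.
Opt7: not dominated (best cargo).
Opt8: not dominated (best 0-60).

Opt1, Opt2, Opt3, Opt6, Opt7, Opt8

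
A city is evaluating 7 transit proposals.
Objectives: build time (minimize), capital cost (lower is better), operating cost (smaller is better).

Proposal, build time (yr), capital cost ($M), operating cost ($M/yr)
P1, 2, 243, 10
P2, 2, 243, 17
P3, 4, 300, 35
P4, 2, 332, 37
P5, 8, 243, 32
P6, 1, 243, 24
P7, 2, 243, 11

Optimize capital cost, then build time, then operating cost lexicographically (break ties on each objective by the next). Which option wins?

P6

First minimize capital cost: best is 243, kept {P1, P2, P5, P6, P7}.
Then minimize build time: best is 1, kept {P6}.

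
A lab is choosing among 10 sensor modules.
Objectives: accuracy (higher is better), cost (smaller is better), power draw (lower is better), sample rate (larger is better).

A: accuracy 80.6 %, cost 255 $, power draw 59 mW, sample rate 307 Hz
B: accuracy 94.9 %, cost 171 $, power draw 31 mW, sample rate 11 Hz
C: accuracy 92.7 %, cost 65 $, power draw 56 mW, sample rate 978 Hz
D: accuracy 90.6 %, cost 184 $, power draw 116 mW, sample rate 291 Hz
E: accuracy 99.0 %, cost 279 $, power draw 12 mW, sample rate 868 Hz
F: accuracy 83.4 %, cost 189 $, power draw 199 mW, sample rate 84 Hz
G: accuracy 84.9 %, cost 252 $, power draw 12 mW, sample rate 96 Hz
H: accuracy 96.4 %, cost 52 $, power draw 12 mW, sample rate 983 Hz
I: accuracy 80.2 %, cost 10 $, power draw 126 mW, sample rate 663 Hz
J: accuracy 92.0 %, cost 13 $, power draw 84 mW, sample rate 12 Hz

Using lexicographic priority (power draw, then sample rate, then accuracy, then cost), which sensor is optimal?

H

First minimize power draw: best is 12, kept {E, G, H}.
Then maximize sample rate: best is 983, kept {H}.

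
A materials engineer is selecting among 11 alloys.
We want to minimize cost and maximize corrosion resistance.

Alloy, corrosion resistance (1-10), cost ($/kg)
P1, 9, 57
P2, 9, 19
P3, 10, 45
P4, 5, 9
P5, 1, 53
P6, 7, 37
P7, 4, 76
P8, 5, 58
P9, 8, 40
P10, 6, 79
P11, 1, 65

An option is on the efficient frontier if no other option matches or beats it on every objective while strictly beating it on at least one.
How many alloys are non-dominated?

3

P1: dominated by P2 (corrosion resistance 9≥9, cost 19≤57).
P2: not dominated.
P3: not dominated (best corrosion resistance).
P4: not dominated (best cost).
P5: dominated by P2 (corrosion resistance 9≥1, cost 19≤53).
P6: dominated by P2 (corrosion resistance 9≥7, cost 19≤37).
P7: dominated by P1 (corrosion resistance 9≥4, cost 57≤76).
P8: dominated by P1 (corrosion resistance 9≥5, cost 57≤58).
P9: dominated by P2 (corrosion resistance 9≥8, cost 19≤40).
P10: dominated by P1 (corrosion resistance 9≥6, cost 57≤79).
P11: dominated by P1 (corrosion resistance 9≥1, cost 57≤65).
Pareto-optimal: P2, P3, P4 → 3.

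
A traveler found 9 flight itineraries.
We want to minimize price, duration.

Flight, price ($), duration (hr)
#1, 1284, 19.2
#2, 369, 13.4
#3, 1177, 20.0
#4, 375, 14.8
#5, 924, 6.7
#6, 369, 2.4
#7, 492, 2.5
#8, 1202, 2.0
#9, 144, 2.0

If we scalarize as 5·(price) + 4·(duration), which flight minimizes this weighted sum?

#1: 5·1284 + 4·19.2 = 6496.8
#2: 5·369 + 4·13.4 = 1898.6
#3: 5·1177 + 4·20.0 = 5965.0
#4: 5·375 + 4·14.8 = 1934.2
#5: 5·924 + 4·6.7 = 4646.8
#6: 5·369 + 4·2.4 = 1854.6
#7: 5·492 + 4·2.5 = 2470.0
#8: 5·1202 + 4·2.0 = 6018.0
#9: 5·144 + 4·2.0 = 728.0
Lowest: #9 at 728.0.

#9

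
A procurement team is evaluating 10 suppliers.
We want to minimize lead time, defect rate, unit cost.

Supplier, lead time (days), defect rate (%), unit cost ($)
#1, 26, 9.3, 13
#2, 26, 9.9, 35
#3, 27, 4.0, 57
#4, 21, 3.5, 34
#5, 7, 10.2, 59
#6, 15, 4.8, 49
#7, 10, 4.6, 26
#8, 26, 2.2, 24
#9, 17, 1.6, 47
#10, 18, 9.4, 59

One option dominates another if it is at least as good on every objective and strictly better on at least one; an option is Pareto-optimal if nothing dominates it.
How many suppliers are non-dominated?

#1: not dominated (best unit cost).
#2: dominated by #1 (lead time 26≤26, defect rate 9.3≤9.9, unit cost 13≤35).
#3: dominated by #4 (lead time 21≤27, defect rate 3.5≤4.0, unit cost 34≤57).
#4: not dominated.
#5: not dominated (best lead time).
#6: dominated by #7 (lead time 10≤15, defect rate 4.6≤4.8, unit cost 26≤49).
#7: not dominated.
#8: not dominated.
#9: not dominated (best defect rate).
#10: dominated by #6 (lead time 15≤18, defect rate 4.8≤9.4, unit cost 49≤59).
Pareto-optimal: #1, #4, #5, #7, #8, #9 → 6.

6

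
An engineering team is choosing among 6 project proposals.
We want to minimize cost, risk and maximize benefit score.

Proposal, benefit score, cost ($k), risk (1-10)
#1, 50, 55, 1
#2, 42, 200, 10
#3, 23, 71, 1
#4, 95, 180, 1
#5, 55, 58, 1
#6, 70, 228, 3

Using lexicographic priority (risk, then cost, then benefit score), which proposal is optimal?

First minimize risk: best is 1, kept {#1, #3, #4, #5}.
Then minimize cost: best is 55, kept {#1}.

#1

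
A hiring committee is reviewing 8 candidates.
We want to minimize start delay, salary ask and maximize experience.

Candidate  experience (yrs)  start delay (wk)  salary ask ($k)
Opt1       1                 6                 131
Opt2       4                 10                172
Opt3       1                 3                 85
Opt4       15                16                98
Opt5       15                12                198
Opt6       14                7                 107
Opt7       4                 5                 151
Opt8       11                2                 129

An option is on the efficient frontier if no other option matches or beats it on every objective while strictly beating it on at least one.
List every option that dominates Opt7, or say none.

Opt8

Opt8: experience 11≥4, start delay 2≤5, salary ask 129≤151 — dominates Opt7.
Others (Opt1, Opt2, Opt3, Opt4, Opt5, Opt6) are each worse than Opt7 on at least one objective.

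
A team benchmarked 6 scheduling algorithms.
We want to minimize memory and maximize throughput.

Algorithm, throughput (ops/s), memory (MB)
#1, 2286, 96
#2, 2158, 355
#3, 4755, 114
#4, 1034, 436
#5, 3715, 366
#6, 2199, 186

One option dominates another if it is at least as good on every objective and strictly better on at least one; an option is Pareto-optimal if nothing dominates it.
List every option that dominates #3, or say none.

#1: worse on throughput (2286 vs 4755).
#2: worse on throughput (2158 vs 4755).
#4: worse on throughput (1034 vs 4755).
#5: worse on throughput (3715 vs 4755).
#6: worse on throughput (2199 vs 4755).
No option dominates #3.

none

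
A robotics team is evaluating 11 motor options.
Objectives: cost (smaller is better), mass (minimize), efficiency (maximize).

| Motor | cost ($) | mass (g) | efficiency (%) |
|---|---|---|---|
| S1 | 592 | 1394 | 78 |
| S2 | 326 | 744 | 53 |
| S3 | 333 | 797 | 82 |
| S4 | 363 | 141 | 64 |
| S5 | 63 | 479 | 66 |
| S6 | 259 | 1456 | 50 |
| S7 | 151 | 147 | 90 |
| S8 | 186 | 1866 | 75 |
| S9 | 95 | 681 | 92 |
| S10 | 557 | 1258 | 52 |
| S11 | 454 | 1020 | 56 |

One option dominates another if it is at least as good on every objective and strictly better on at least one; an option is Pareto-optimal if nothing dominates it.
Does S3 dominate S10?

S3 vs S10: cost 333≤557, mass 797≤1258, efficiency 82≥52 — S3 is at least as good on every objective with at least one strict improvement.

Yes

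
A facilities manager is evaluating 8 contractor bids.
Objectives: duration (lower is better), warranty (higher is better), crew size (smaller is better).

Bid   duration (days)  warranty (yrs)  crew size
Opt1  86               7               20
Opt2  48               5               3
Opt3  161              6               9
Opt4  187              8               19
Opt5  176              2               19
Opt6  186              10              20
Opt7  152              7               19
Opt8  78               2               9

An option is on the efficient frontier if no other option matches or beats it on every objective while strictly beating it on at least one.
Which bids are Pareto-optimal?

Opt1, Opt2, Opt3, Opt4, Opt6, Opt7

Opt1: not dominated.
Opt2: not dominated (best duration).
Opt3: not dominated.
Opt4: not dominated.
Opt5: dominated by Opt2 (duration 48≤176, warranty 5≥2, crew size 3≤19).
Opt6: not dominated (best warranty).
Opt7: not dominated.
Opt8: dominated by Opt2 (duration 48≤78, warranty 5≥2, crew size 3≤9).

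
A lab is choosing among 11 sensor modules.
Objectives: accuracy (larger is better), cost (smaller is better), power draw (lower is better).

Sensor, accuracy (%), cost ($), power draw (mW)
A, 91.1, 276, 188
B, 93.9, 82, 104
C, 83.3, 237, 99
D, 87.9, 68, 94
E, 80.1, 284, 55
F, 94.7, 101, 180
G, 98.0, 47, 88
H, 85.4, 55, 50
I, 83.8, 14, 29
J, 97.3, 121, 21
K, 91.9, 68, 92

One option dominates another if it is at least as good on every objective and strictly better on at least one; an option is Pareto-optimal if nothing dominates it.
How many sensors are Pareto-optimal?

4

A: dominated by B (accuracy 93.9≥91.1, cost 82≤276, power draw 104≤188).
B: dominated by G (accuracy 98.0≥93.9, cost 47≤82, power draw 88≤104).
C: dominated by D (accuracy 87.9≥83.3, cost 68≤237, power draw 94≤99).
D: dominated by G (accuracy 98.0≥87.9, cost 47≤68, power draw 88≤94).
E: dominated by H (accuracy 85.4≥80.1, cost 55≤284, power draw 50≤55).
F: dominated by G (accuracy 98.0≥94.7, cost 47≤101, power draw 88≤180).
G: not dominated (best accuracy).
H: not dominated.
I: not dominated (best cost).
J: not dominated (best power draw).
K: dominated by G (accuracy 98.0≥91.9, cost 47≤68, power draw 88≤92).
Pareto-optimal: G, H, I, J → 4.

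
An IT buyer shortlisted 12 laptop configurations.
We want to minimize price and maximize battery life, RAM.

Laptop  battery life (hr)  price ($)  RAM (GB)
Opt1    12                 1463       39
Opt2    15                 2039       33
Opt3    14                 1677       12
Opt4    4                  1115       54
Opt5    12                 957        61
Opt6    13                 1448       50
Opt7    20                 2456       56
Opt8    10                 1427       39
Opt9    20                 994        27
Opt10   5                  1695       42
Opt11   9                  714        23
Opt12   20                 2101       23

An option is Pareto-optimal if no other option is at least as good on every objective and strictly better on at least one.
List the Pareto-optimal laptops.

Opt2, Opt5, Opt6, Opt7, Opt9, Opt11

Opt1: dominated by Opt5 (battery life 12≥12, price 957≤1463, RAM 61≥39).
Opt2: not dominated.
Opt3: dominated by Opt9 (battery life 20≥14, price 994≤1677, RAM 27≥12).
Opt4: dominated by Opt5 (battery life 12≥4, price 957≤1115, RAM 61≥54).
Opt5: not dominated (best RAM).
Opt6: not dominated.
Opt7: not dominated.
Opt8: dominated by Opt5 (battery life 12≥10, price 957≤1427, RAM 61≥39).
Opt9: not dominated.
Opt10: dominated by Opt5 (battery life 12≥5, price 957≤1695, RAM 61≥42).
Opt11: not dominated (best price).
Opt12: dominated by Opt9 (battery life 20≥20, price 994≤2101, RAM 27≥23).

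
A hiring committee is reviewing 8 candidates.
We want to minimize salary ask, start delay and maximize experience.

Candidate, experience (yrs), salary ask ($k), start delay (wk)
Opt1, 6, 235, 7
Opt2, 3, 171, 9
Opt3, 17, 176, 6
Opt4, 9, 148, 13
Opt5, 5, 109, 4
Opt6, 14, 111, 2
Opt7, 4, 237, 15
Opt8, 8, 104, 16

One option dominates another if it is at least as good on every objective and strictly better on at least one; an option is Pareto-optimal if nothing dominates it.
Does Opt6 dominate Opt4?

Opt6 vs Opt4: experience 14≥9, salary ask 111≤148, start delay 2≤13 — Opt6 is at least as good on every objective with at least one strict improvement.

Yes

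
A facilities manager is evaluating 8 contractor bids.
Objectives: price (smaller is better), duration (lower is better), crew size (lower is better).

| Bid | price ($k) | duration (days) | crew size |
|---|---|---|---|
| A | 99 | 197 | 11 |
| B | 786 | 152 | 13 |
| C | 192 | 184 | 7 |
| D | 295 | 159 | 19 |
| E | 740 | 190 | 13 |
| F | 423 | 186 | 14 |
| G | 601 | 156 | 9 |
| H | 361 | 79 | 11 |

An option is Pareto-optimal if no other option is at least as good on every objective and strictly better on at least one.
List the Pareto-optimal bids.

A, C, D, G, H

A: not dominated (best price).
B: dominated by H (price 361≤786, duration 79≤152, crew size 11≤13).
C: not dominated (best crew size).
D: not dominated.
E: dominated by C (price 192≤740, duration 184≤190, crew size 7≤13).
F: dominated by C (price 192≤423, duration 184≤186, crew size 7≤14).
G: not dominated.
H: not dominated (best duration).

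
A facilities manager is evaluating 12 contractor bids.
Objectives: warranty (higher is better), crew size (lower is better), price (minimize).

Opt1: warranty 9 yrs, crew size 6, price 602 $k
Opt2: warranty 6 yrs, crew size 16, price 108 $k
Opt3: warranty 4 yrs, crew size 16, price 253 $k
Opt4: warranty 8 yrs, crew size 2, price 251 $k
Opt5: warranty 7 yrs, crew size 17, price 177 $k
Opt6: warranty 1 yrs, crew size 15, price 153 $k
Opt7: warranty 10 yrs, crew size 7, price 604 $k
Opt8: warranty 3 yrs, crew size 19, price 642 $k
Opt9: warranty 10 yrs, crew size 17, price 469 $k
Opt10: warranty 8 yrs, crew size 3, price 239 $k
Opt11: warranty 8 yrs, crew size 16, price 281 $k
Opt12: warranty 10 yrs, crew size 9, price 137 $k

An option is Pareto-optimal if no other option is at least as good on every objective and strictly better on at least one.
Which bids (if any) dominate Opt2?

Opt1: worse on price (602 vs 108).
Opt3: worse on warranty (4 vs 6).
Opt4: worse on price (251 vs 108).
Opt5: worse on crew size (17 vs 16).
Opt6: worse on warranty (1 vs 6).
Opt7: worse on price (604 vs 108).
Opt8: worse on warranty (3 vs 6).
Opt9: worse on crew size (17 vs 16).
Opt10: worse on price (239 vs 108).
Opt11: worse on price (281 vs 108).
Opt12: worse on price (137 vs 108).
No option dominates Opt2.

none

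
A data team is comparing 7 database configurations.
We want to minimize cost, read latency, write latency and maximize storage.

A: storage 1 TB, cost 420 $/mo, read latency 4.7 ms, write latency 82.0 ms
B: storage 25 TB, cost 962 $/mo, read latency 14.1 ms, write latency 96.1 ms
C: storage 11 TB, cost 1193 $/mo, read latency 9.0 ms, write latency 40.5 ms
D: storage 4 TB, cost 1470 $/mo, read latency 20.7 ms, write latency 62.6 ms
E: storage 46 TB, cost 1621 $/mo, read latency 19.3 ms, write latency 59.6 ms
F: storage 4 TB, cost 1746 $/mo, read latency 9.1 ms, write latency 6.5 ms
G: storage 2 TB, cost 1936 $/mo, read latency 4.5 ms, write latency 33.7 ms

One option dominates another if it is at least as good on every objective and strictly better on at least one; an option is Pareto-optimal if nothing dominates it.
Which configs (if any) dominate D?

C: storage 11≥4, cost 1193≤1470, read latency 9.0≤20.7, write latency 40.5≤62.6 — dominates D.
Others (A, B, E, F, G) are each worse than D on at least one objective.

C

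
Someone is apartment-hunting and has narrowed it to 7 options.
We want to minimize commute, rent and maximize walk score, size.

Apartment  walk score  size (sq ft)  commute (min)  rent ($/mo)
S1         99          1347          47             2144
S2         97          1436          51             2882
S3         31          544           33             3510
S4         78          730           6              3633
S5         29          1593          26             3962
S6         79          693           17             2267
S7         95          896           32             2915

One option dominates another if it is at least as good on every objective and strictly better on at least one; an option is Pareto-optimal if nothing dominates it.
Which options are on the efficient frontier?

S1: not dominated (best walk score).
S2: not dominated.
S3: dominated by S6 (walk score 79≥31, size 693≥544, commute 17≤33, rent 2267≤3510).
S4: not dominated (best commute).
S5: not dominated (best size).
S6: not dominated.
S7: not dominated.

S1, S2, S4, S5, S6, S7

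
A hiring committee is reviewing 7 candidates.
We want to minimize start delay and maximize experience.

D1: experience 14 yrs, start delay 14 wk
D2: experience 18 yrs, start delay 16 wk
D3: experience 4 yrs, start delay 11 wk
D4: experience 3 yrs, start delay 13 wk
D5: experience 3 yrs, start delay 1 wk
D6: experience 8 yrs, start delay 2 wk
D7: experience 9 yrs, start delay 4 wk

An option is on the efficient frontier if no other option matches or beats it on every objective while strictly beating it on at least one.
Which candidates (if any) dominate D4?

D3, D5, D6, D7

D3: experience 4≥3, start delay 11≤13 — dominates D4.
D5: experience 3≥3, start delay 1≤13 — dominates D4.
D6: experience 8≥3, start delay 2≤13 — dominates D4.
D7: experience 9≥3, start delay 4≤13 — dominates D4.
Others (D1, D2) are each worse than D4 on at least one objective.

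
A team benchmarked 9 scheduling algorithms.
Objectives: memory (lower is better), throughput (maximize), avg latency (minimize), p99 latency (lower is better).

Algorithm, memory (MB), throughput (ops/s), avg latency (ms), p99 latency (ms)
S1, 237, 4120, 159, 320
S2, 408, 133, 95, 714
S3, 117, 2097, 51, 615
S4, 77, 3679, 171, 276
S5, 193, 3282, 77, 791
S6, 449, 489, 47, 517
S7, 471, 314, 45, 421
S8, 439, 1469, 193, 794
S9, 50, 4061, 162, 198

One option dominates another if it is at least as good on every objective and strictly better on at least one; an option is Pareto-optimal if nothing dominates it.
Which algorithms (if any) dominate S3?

none

S1: worse on memory (237 vs 117).
S2: worse on memory (408 vs 117).
S4: worse on avg latency (171 vs 51).
S5: worse on memory (193 vs 117).
S6: worse on memory (449 vs 117).
S7: worse on memory (471 vs 117).
S8: worse on memory (439 vs 117).
S9: worse on avg latency (162 vs 51).
No option dominates S3.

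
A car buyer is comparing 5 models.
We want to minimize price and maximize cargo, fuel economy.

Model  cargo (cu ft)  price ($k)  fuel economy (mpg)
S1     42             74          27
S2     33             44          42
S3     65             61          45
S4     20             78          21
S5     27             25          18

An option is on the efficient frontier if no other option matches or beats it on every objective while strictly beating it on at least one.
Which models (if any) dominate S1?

S3

S3: cargo 65≥42, price 61≤74, fuel economy 45≥27 — dominates S1.
Others (S2, S4, S5) are each worse than S1 on at least one objective.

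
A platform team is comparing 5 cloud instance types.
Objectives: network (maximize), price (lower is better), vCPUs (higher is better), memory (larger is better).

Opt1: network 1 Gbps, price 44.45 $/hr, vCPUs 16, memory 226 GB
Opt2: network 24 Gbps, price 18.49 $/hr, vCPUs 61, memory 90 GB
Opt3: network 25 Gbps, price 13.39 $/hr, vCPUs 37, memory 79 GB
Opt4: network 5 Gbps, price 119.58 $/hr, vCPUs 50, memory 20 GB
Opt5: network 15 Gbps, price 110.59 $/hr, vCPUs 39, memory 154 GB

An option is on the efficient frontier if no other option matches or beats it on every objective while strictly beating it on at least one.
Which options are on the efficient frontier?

Opt1: not dominated (best memory).
Opt2: not dominated (best vCPUs).
Opt3: not dominated (best network).
Opt4: dominated by Opt2 (network 24≥5, price 18.49≤119.58, vCPUs 61≥50, memory 90≥20).
Opt5: not dominated.

Opt1, Opt2, Opt3, Opt5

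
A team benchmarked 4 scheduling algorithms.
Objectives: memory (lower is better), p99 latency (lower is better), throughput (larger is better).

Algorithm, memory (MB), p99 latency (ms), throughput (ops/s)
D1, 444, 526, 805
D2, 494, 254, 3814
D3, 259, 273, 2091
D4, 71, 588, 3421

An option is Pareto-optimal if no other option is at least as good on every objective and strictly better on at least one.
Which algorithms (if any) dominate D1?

D3

D3: memory 259≤444, p99 latency 273≤526, throughput 2091≥805 — dominates D1.
Others (D2, D4) are each worse than D1 on at least one objective.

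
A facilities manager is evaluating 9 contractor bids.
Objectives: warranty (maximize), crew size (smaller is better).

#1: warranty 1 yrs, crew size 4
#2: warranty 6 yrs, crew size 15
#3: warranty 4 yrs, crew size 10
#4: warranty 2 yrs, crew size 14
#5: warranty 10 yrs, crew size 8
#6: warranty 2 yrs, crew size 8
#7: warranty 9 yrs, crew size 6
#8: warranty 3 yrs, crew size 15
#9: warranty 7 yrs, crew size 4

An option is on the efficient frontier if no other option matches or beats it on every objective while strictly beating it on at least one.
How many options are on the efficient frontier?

#1: dominated by #9 (warranty 7≥1, crew size 4≤4).
#2: dominated by #5 (warranty 10≥6, crew size 8≤15).
#3: dominated by #5 (warranty 10≥4, crew size 8≤10).
#4: dominated by #3 (warranty 4≥2, crew size 10≤14).
#5: not dominated (best warranty).
#6: dominated by #5 (warranty 10≥2, crew size 8≤8).
#7: not dominated.
#8: dominated by #2 (warranty 6≥3, crew size 15≤15).
#9: not dominated.
Pareto-optimal: #5, #7, #9 → 3.

3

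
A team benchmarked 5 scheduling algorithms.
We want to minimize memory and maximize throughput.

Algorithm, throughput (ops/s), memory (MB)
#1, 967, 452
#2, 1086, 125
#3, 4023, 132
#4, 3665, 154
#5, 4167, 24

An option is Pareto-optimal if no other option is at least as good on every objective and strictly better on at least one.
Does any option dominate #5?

No

#1: worse on throughput (967 vs 4167).
#2: worse on throughput (1086 vs 4167).
#3: worse on throughput (4023 vs 4167).
#4: worse on throughput (3665 vs 4167).
No option is at least as good as #5 on every objective and strictly better on one.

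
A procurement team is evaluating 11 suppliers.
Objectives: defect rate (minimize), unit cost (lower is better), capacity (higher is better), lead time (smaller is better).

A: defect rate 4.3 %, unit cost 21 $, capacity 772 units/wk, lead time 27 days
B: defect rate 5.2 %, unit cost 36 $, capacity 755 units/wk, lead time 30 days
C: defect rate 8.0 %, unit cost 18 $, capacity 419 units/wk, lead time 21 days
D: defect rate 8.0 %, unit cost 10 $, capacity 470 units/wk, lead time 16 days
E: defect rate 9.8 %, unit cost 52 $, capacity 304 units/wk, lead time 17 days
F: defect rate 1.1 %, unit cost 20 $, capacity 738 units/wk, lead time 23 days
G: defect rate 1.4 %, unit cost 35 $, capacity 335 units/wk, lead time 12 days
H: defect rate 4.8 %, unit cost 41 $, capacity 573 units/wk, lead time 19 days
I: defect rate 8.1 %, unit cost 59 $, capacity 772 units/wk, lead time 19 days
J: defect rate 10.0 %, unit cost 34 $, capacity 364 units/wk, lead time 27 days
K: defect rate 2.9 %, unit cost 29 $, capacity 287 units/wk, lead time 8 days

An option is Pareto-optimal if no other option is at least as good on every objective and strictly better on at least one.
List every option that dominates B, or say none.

A

A: defect rate 4.3≤5.2, unit cost 21≤36, capacity 772≥755, lead time 27≤30 — dominates B.
Others (C, D, E, F, G, H, I, J, K) are each worse than B on at least one objective.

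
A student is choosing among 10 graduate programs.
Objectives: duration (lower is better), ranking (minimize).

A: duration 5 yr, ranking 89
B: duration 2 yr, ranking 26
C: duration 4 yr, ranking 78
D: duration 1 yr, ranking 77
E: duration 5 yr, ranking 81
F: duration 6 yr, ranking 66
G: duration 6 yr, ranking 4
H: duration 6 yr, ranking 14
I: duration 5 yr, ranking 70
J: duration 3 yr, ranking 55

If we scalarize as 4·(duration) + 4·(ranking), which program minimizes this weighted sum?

G

A: 4·5 + 4·89 = 376
B: 4·2 + 4·26 = 112
C: 4·4 + 4·78 = 328
D: 4·1 + 4·77 = 312
E: 4·5 + 4·81 = 344
F: 4·6 + 4·66 = 288
G: 4·6 + 4·4 = 40
H: 4·6 + 4·14 = 80
I: 4·5 + 4·70 = 300
J: 4·3 + 4·55 = 232
Lowest: G at 40.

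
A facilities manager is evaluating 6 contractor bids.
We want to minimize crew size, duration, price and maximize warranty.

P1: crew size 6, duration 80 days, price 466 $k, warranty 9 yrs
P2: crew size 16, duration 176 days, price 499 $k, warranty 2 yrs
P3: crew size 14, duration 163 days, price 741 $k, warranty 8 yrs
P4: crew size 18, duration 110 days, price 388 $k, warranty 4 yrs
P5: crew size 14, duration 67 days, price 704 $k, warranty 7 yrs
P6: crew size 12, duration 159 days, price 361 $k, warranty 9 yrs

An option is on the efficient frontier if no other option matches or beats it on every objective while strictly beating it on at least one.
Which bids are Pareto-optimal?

P1, P4, P5, P6

P1: not dominated (best crew size).
P2: dominated by P1 (crew size 6≤16, duration 80≤176, price 466≤499, warranty 9≥2).
P3: dominated by P1 (crew size 6≤14, duration 80≤163, price 466≤741, warranty 9≥8).
P4: not dominated.
P5: not dominated (best duration).
P6: not dominated (best price).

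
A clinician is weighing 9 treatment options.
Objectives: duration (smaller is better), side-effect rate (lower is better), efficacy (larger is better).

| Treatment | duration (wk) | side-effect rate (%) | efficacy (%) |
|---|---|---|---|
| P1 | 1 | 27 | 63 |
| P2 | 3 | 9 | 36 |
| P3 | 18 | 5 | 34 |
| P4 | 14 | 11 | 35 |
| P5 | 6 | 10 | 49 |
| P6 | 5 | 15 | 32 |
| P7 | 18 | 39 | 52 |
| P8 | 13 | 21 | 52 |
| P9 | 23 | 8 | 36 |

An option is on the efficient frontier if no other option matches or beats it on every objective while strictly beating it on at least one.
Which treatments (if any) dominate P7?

P1, P8

P1: duration 1≤18, side-effect rate 27≤39, efficacy 63≥52 — dominates P7.
P8: duration 13≤18, side-effect rate 21≤39, efficacy 52≥52 — dominates P7.
Others (P2, P3, P4, P5, P6, P9) are each worse than P7 on at least one objective.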